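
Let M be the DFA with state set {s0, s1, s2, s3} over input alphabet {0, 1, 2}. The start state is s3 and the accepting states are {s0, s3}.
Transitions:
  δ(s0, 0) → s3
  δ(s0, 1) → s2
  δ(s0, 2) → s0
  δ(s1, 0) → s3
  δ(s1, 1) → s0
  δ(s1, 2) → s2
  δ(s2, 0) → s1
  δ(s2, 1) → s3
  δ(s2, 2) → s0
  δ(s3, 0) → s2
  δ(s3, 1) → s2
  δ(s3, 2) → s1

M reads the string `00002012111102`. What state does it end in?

s0

s3 --0--> s2
s2 --0--> s1
s1 --0--> s3
s3 --0--> s2
s2 --2--> s0
s0 --0--> s3
s3 --1--> s2
s2 --2--> s0
s0 --1--> s2
s2 --1--> s3
s3 --1--> s2
s2 --1--> s3
s3 --0--> s2
s2 --2--> s0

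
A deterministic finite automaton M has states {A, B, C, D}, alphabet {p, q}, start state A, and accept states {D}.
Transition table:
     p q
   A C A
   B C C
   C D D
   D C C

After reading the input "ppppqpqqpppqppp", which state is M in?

A --p--> C
C --p--> D
D --p--> C
C --p--> D
D --q--> C
C --p--> D
D --q--> C
C --q--> D
D --p--> C
C --p--> D
D --p--> C
C --q--> D
D --p--> C
C --p--> D
D --p--> C

C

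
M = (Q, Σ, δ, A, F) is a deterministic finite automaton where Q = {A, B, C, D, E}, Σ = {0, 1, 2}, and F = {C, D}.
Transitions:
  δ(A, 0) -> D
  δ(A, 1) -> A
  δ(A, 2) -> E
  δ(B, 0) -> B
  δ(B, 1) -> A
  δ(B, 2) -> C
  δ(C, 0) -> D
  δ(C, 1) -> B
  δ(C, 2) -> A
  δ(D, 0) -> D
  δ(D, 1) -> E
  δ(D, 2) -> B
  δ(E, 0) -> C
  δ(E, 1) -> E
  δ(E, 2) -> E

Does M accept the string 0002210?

rejected

A --0--> D
D --0--> D
D --0--> D
D --2--> B
B --2--> C
C --1--> B
B --0--> B
End in state B, which is not an accepting state.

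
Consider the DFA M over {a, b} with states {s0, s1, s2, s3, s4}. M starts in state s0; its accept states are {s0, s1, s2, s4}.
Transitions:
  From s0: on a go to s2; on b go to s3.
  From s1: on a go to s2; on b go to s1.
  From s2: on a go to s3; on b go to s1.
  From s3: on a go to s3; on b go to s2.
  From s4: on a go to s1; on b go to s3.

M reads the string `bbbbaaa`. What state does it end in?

s0 --b--> s3
s3 --b--> s2
s2 --b--> s1
s1 --b--> s1
s1 --a--> s2
s2 --a--> s3
s3 --a--> s3

s3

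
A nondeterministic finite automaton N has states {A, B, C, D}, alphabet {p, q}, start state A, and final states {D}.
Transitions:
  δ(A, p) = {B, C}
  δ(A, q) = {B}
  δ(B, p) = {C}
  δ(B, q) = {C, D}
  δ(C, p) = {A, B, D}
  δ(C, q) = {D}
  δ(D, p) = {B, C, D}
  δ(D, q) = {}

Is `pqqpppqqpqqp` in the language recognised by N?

accepted

Start: {A}
read p: {B, C}
read q: {C, D}
read q: {D}
read p: {B, C, D}
read p: {A, B, C, D}
read p: {A, B, C, D}
read q: {B, C, D}
read q: {C, D}
read p: {A, B, C, D}
read q: {B, C, D}
read q: {C, D}
read p: {A, B, C, D}
Reachable ∩ accepting = {D} — nonempty.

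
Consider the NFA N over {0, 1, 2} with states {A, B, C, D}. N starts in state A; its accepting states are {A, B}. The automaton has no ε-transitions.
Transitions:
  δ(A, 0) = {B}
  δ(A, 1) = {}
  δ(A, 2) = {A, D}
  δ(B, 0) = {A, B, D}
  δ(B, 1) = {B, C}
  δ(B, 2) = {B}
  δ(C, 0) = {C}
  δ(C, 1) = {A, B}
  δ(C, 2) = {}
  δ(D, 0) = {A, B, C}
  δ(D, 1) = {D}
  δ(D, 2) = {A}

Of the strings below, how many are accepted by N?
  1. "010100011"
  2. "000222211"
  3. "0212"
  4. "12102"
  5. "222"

"010100011": accepted
"000222211": accepted
"0212": accepted
"12102": rejected
"222": accepted

4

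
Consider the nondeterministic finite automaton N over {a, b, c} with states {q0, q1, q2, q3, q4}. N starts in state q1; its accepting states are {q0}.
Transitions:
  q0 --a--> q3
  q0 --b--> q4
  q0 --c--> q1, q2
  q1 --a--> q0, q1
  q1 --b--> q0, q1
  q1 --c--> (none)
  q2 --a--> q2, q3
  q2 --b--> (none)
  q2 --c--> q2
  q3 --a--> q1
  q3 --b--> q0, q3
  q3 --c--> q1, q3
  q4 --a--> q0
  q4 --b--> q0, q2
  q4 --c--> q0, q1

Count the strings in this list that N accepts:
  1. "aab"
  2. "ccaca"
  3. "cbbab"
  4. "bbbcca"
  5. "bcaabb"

"aab": accepted
"ccaca": rejected
"cbbab": rejected
"bbbcca": accepted
"bcaabb": accepted

3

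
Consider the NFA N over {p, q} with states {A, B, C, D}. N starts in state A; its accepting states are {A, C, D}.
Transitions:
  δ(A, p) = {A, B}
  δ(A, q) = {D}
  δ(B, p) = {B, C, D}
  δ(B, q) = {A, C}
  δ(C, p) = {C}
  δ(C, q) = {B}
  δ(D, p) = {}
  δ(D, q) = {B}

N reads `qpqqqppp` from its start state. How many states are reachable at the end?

Start: {A}
read q: {D}
read p: {}
The reachable set is empty and stays empty for the remaining 6 symbols.
Final reachable set {} has 0 states.

0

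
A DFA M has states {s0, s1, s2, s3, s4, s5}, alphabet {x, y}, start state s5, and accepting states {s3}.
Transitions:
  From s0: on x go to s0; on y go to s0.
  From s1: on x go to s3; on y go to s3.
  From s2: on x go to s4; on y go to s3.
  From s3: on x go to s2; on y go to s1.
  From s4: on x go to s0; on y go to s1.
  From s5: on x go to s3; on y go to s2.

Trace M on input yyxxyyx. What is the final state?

s5 --y--> s2
s2 --y--> s3
s3 --x--> s2
s2 --x--> s4
s4 --y--> s1
s1 --y--> s3
s3 --x--> s2

s2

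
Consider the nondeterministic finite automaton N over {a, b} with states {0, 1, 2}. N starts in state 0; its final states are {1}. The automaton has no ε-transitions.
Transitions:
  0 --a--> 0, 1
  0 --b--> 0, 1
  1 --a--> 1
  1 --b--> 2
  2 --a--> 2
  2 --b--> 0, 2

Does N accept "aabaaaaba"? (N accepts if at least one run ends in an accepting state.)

accepted

Start: {0}
read a: {0, 1}
read a: {0, 1}
read b: {0, 1, 2}
read a: {0, 1, 2}
read a: {0, 1, 2}
read a: {0, 1, 2}
read a: {0, 1, 2}
read b: {0, 1, 2}
read a: {0, 1, 2}
Reachable ∩ accepting = {1} — nonempty.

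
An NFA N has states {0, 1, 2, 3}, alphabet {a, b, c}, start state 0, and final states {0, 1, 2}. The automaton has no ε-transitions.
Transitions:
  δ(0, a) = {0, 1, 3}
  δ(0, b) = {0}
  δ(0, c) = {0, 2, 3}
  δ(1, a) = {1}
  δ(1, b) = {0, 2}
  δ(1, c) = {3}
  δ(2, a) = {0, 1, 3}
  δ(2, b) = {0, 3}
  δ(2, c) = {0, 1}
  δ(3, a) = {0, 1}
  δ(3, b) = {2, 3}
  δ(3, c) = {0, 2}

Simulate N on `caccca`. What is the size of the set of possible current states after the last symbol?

Start: {0}
read c: {0, 2, 3}
read a: {0, 1, 3}
read c: {0, 2, 3}
read c: {0, 1, 2, 3}
read c: {0, 1, 2, 3}
read a: {0, 1, 3}
Final reachable set {0, 1, 3} has 3 states.

3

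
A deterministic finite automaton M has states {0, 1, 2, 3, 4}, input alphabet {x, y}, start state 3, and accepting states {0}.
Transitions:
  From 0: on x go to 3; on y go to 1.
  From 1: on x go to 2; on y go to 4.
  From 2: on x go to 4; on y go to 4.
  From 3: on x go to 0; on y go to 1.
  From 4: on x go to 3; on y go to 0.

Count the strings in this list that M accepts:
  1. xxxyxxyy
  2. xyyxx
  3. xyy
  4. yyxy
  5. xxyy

1

xxxyxxyy: rejected
xyyxx: accepted
xyy: rejected
yyxy: rejected
xxyy: rejected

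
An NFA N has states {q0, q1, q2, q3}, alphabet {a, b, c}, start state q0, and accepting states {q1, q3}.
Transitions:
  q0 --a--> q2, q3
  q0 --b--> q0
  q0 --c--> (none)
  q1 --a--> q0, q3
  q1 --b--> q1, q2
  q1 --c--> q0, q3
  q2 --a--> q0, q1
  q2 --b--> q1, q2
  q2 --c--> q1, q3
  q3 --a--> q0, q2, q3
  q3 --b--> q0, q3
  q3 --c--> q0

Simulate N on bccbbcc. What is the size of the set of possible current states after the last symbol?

Start: {q0}
read b: {q0}
read c: {}
The reachable set is empty and stays empty for the remaining 5 symbols.
Final reachable set {} has 0 states.

0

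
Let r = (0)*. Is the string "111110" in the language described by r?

111110 cannot be split into zero or more pieces each matching 0.

no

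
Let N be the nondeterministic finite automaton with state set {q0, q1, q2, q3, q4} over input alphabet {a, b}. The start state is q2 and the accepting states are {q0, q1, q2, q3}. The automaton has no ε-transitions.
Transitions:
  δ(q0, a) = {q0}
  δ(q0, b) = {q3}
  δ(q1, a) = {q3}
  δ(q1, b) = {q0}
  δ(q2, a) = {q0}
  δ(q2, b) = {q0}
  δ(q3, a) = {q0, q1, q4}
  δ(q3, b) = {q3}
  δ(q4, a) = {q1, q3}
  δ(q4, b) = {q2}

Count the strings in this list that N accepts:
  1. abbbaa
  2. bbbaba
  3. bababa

abbbaa: accepted
bbbaba: accepted
bababa: accepted

3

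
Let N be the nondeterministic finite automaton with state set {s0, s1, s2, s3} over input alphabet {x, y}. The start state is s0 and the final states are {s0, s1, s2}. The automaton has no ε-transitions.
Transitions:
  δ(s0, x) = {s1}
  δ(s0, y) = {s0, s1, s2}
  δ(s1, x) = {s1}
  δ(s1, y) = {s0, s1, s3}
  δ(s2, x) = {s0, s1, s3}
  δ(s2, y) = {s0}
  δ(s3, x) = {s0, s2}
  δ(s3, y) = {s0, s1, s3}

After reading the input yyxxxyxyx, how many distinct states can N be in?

Start: {s0}
read y: {s0, s1, s2}
read y: {s0, s1, s2, s3}
read x: {s0, s1, s2, s3}
read x: {s0, s1, s2, s3}
read x: {s0, s1, s2, s3}
read y: {s0, s1, s2, s3}
read x: {s0, s1, s2, s3}
read y: {s0, s1, s2, s3}
read x: {s0, s1, s2, s3}
Final reachable set {s0, s1, s2, s3} has 4 states.

4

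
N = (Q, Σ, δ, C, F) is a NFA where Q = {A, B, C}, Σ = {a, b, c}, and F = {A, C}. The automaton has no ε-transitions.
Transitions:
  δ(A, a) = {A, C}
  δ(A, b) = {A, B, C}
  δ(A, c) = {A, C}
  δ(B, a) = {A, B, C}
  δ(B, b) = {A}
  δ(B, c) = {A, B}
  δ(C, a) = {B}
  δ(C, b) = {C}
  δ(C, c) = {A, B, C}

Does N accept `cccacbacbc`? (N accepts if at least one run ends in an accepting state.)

accepted

Start: {C}
read c: {A, B, C}
read c: {A, B, C}
read c: {A, B, C}
read a: {A, B, C}
read c: {A, B, C}
read b: {A, B, C}
read a: {A, B, C}
read c: {A, B, C}
read b: {A, B, C}
read c: {A, B, C}
Reachable ∩ accepting = {A, C} — nonempty.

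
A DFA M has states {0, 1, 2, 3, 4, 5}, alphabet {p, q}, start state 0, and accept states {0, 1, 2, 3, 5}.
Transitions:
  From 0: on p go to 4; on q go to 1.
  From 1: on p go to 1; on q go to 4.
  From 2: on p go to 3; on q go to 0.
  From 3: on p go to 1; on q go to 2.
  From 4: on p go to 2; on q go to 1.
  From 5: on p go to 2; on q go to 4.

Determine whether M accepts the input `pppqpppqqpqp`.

accepted

0 --p--> 4
4 --p--> 2
2 --p--> 3
3 --q--> 2
2 --p--> 3
3 --p--> 1
1 --p--> 1
1 --q--> 4
4 --q--> 1
1 --p--> 1
1 --q--> 4
4 --p--> 2
End in state 2, which is an accepting state.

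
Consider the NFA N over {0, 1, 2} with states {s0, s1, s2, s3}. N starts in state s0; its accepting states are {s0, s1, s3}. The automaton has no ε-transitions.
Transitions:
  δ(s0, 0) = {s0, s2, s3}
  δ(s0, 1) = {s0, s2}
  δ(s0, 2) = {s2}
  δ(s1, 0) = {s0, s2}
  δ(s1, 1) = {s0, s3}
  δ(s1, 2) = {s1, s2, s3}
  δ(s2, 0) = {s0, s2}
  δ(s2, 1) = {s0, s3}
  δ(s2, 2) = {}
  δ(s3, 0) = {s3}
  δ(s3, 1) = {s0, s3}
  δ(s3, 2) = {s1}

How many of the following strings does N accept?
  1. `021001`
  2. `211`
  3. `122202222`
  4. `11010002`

`021001`: accepted
`211`: accepted
`122202222`: rejected
`11010002`: accepted

3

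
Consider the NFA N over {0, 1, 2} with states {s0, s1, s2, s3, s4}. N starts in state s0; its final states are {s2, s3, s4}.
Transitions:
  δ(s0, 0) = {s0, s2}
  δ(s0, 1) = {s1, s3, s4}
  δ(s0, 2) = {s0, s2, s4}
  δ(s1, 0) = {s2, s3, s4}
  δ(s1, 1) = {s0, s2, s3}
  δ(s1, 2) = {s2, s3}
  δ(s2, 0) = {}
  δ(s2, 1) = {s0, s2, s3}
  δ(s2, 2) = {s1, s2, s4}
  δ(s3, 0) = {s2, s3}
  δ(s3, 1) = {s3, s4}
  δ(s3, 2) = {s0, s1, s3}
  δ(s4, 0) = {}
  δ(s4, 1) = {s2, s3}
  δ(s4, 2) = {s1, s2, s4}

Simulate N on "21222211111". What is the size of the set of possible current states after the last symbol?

Start: {s0}
read 2: {s0, s2, s4}
read 1: {s0, s1, s2, s3, s4}
read 2: {s0, s1, s2, s3, s4}
read 2: {s0, s1, s2, s3, s4}
read 2: {s0, s1, s2, s3, s4}
read 2: {s0, s1, s2, s3, s4}
read 1: {s0, s1, s2, s3, s4}
read 1: {s0, s1, s2, s3, s4}
read 1: {s0, s1, s2, s3, s4}
read 1: {s0, s1, s2, s3, s4}
read 1: {s0, s1, s2, s3, s4}
Final reachable set {s0, s1, s2, s3, s4} has 5 states.

5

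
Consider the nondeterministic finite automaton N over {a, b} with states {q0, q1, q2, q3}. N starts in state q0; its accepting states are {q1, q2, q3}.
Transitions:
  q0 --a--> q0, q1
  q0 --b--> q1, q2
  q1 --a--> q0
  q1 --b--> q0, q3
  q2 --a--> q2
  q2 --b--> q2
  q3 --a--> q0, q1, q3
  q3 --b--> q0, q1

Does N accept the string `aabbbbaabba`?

accepted

Start: {q0}
read a: {q0, q1}
read a: {q0, q1}
read b: {q0, q1, q2, q3}
read b: {q0, q1, q2, q3}
read b: {q0, q1, q2, q3}
read b: {q0, q1, q2, q3}
read a: {q0, q1, q2, q3}
read a: {q0, q1, q2, q3}
read b: {q0, q1, q2, q3}
read b: {q0, q1, q2, q3}
read a: {q0, q1, q2, q3}
Reachable ∩ accepting = {q1, q2, q3} — nonempty.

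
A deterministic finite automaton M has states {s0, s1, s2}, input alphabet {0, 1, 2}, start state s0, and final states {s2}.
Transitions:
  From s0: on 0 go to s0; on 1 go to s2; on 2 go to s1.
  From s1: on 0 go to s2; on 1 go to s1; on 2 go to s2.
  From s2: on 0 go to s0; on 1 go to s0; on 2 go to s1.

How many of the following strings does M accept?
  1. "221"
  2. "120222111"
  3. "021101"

0

"221": rejected
"120222111": rejected
"021101": rejected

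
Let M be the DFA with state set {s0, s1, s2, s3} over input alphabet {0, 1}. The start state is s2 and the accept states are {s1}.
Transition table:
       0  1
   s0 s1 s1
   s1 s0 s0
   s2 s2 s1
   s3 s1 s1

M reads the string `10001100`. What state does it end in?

s0

s2 --1--> s1
s1 --0--> s0
s0 --0--> s1
s1 --0--> s0
s0 --1--> s1
s1 --1--> s0
s0 --0--> s1
s1 --0--> s0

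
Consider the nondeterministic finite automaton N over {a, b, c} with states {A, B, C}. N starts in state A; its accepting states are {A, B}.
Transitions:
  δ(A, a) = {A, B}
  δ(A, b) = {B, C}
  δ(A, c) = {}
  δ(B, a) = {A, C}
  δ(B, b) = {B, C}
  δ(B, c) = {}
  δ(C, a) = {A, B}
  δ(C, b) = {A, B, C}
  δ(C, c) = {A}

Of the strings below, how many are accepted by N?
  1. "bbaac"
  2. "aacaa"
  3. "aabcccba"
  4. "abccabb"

"bbaac": accepted
"aacaa": accepted
"aabcccba": rejected
"abccabb": rejected

2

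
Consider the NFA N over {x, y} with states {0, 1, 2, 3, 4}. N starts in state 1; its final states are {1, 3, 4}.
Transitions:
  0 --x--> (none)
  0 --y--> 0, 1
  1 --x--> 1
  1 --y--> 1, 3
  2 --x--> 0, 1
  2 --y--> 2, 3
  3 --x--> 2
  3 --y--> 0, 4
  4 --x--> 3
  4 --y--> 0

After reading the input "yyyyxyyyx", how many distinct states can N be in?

4

Start: {1}
read y: {1, 3}
read y: {0, 1, 3, 4}
read y: {0, 1, 3, 4}
read y: {0, 1, 3, 4}
read x: {1, 2, 3}
read y: {0, 1, 2, 3, 4}
read y: {0, 1, 2, 3, 4}
read y: {0, 1, 2, 3, 4}
read x: {0, 1, 2, 3}
Final reachable set {0, 1, 2, 3} has 4 states.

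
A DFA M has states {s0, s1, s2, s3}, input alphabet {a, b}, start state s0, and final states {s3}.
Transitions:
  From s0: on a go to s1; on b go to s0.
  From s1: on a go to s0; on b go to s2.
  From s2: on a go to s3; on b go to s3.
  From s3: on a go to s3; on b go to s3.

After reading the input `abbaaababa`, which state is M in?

s3

s0 --a--> s1
s1 --b--> s2
s2 --b--> s3
s3 --a--> s3
s3 --a--> s3
s3 --a--> s3
s3 --b--> s3
s3 --a--> s3
s3 --b--> s3
s3 --a--> s3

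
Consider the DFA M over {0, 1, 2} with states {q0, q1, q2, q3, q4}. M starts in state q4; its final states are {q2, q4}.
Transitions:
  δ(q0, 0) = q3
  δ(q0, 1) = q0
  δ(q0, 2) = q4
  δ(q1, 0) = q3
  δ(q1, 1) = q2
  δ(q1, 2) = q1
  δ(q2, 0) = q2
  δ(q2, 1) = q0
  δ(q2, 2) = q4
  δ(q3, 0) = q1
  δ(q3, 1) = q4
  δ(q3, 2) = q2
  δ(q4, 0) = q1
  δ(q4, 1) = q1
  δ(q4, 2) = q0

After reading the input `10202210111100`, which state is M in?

q1

q4 --1--> q1
q1 --0--> q3
q3 --2--> q2
q2 --0--> q2
q2 --2--> q4
q4 --2--> q0
q0 --1--> q0
q0 --0--> q3
q3 --1--> q4
q4 --1--> q1
q1 --1--> q2
q2 --1--> q0
q0 --0--> q3
q3 --0--> q1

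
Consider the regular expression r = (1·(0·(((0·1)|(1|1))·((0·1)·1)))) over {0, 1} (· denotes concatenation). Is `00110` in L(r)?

No split of 00110 into u·v has 1 matching u and (0·(((0·1)|(1|1))·((0·1)·1))) matching v.

no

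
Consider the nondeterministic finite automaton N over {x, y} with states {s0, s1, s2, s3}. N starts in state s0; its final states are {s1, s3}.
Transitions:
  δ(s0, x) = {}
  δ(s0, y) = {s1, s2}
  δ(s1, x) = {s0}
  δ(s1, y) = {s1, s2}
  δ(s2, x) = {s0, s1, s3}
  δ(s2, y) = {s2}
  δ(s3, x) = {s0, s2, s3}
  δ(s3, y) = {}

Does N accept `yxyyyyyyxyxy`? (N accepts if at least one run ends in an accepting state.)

accepted

Start: {s0}
read y: {s1, s2}
read x: {s0, s1, s3}
read y: {s1, s2}
read y: {s1, s2}
read y: {s1, s2}
read y: {s1, s2}
read y: {s1, s2}
read y: {s1, s2}
read x: {s0, s1, s3}
read y: {s1, s2}
read x: {s0, s1, s3}
read y: {s1, s2}
Reachable ∩ accepting = {s1} — nonempty.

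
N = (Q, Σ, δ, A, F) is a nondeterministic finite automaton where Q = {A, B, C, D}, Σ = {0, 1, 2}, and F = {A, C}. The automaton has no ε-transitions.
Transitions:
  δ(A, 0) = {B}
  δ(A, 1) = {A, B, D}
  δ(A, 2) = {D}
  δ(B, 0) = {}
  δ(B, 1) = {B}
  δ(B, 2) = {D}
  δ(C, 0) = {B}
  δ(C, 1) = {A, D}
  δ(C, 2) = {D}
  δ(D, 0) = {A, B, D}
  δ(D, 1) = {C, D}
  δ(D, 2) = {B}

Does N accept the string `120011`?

accepted

Start: {A}
read 1: {A, B, D}
read 2: {B, D}
read 0: {A, B, D}
read 0: {A, B, D}
read 1: {A, B, C, D}
read 1: {A, B, C, D}
Reachable ∩ accepting = {A, C} — nonempty.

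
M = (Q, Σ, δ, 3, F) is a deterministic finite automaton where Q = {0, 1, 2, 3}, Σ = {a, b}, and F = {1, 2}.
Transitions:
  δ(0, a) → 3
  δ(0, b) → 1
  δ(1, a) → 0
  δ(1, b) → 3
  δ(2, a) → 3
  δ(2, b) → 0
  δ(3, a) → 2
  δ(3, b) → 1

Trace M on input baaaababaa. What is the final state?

3

3 --b--> 1
1 --a--> 0
0 --a--> 3
3 --a--> 2
2 --a--> 3
3 --b--> 1
1 --a--> 0
0 --b--> 1
1 --a--> 0
0 --a--> 3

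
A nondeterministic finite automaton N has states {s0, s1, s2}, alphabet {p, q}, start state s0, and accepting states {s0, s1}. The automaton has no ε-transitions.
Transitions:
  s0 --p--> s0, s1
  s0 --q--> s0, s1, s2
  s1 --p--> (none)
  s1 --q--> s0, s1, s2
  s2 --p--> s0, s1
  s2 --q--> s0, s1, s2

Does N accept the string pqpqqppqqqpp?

Start: {s0}
read p: {s0, s1}
read q: {s0, s1, s2}
read p: {s0, s1}
read q: {s0, s1, s2}
read q: {s0, s1, s2}
read p: {s0, s1}
read p: {s0, s1}
read q: {s0, s1, s2}
read q: {s0, s1, s2}
read q: {s0, s1, s2}
read p: {s0, s1}
read p: {s0, s1}
Reachable ∩ accepting = {s0, s1} — nonempty.

accepted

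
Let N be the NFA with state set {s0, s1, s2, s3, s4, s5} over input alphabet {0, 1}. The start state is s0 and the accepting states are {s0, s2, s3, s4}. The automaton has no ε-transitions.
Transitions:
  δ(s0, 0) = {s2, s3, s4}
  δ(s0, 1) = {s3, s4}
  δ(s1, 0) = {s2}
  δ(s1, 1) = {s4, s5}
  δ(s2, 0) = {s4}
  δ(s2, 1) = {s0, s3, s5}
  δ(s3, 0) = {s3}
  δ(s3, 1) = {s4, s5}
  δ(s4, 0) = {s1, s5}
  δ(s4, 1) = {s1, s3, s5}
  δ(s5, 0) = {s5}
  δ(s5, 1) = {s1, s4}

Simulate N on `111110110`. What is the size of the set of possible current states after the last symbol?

4

Start: {s0}
read 1: {s3, s4}
read 1: {s1, s3, s4, s5}
read 1: {s1, s3, s4, s5}
read 1: {s1, s3, s4, s5}
read 1: {s1, s3, s4, s5}
read 0: {s1, s2, s3, s5}
read 1: {s0, s1, s3, s4, s5}
read 1: {s1, s3, s4, s5}
read 0: {s1, s2, s3, s5}
Final reachable set {s1, s2, s3, s5} has 4 states.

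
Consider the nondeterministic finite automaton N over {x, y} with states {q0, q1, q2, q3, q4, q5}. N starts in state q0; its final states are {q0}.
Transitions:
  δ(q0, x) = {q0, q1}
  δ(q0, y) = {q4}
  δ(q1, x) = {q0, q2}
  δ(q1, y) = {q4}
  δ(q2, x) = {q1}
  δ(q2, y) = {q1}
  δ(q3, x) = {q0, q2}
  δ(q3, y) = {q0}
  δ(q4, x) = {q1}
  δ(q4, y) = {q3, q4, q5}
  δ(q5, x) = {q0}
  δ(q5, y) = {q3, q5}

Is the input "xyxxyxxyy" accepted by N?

Start: {q0}
read x: {q0, q1}
read y: {q4}
read x: {q1}
read x: {q0, q2}
read y: {q1, q4}
read x: {q0, q1, q2}
read x: {q0, q1, q2}
read y: {q1, q4}
read y: {q3, q4, q5}
Reachable ∩ accepting = {} — empty.

rejected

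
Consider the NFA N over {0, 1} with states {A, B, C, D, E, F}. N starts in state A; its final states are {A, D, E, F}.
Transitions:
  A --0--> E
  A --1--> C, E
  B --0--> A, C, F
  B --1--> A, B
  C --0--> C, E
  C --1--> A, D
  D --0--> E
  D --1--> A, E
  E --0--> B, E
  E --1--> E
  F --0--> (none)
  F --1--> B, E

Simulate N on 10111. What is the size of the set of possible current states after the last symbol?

Start: {A}
read 1: {C, E}
read 0: {B, C, E}
read 1: {A, B, D, E}
read 1: {A, B, C, E}
read 1: {A, B, C, D, E}
Final reachable set {A, B, C, D, E} has 5 states.

5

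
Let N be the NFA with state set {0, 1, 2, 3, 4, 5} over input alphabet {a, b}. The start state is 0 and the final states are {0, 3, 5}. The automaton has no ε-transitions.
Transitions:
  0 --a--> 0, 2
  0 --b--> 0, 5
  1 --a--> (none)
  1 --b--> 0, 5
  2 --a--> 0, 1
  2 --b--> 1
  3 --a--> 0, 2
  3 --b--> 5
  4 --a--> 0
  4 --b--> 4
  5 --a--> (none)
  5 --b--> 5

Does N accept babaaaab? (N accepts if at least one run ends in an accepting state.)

accepted

Start: {0}
read b: {0, 5}
read a: {0, 2}
read b: {0, 1, 5}
read a: {0, 2}
read a: {0, 1, 2}
read a: {0, 1, 2}
read a: {0, 1, 2}
read b: {0, 1, 5}
Reachable ∩ accepting = {0, 5} — nonempty.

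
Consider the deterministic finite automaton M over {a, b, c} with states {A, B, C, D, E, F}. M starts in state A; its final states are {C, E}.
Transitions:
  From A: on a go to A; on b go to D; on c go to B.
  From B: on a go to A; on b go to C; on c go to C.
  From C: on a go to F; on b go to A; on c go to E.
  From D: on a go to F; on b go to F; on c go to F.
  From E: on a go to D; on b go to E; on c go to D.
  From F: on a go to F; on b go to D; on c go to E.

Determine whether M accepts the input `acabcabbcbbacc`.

A --a--> A
A --c--> B
B --a--> A
A --b--> D
D --c--> F
F --a--> F
F --b--> D
D --b--> F
F --c--> E
E --b--> E
E --b--> E
E --a--> D
D --c--> F
F --c--> E
End in state E, which is an accepting state.

accepted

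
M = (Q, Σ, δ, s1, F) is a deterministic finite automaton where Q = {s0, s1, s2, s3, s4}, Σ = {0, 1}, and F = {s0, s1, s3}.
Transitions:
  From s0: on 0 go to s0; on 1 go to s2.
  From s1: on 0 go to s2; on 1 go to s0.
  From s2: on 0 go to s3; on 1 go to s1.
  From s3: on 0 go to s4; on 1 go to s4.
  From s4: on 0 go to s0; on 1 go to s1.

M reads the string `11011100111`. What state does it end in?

s1 --1--> s0
s0 --1--> s2
s2 --0--> s3
s3 --1--> s4
s4 --1--> s1
s1 --1--> s0
s0 --0--> s0
s0 --0--> s0
s0 --1--> s2
s2 --1--> s1
s1 --1--> s0

s0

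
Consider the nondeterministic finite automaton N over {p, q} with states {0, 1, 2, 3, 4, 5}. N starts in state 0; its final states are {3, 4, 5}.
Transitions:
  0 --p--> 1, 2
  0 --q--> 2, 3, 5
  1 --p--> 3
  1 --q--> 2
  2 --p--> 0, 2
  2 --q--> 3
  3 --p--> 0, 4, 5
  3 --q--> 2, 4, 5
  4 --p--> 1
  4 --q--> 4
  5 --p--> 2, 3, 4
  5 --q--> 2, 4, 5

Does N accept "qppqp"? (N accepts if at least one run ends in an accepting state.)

Start: {0}
read q: {2, 3, 5}
read p: {0, 2, 3, 4, 5}
read p: {0, 1, 2, 3, 4, 5}
read q: {2, 3, 4, 5}
read p: {0, 1, 2, 3, 4, 5}
Reachable ∩ accepting = {3, 4, 5} — nonempty.

accepted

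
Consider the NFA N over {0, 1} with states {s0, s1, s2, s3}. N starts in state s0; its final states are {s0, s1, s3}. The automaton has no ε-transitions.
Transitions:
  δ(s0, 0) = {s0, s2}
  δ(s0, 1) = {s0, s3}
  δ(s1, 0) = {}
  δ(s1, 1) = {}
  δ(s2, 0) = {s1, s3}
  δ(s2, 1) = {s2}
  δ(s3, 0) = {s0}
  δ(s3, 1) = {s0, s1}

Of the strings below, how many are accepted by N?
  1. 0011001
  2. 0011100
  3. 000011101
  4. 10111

0011001: accepted
0011100: accepted
000011101: accepted
10111: accepted

4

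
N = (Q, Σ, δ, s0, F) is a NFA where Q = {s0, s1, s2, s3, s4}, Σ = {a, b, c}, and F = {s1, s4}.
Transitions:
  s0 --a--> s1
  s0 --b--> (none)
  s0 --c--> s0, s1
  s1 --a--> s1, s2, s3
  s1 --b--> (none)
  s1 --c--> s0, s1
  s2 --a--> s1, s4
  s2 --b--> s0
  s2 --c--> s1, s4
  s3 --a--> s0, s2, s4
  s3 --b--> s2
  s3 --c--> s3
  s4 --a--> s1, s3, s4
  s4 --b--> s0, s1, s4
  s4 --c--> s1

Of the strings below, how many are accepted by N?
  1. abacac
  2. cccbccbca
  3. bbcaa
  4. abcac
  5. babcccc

abacac: rejected
cccbccbca: rejected
bbcaa: rejected
abcac: rejected
babcccc: rejected

0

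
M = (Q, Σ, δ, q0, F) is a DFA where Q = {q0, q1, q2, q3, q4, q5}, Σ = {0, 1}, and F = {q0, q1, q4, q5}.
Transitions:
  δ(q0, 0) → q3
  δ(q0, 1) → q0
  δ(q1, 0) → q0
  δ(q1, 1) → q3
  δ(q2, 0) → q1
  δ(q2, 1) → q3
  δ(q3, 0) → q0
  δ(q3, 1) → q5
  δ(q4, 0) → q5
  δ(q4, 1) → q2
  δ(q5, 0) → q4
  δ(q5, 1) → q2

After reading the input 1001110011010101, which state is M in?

q0 --1--> q0
q0 --0--> q3
q3 --0--> q0
q0 --1--> q0
q0 --1--> q0
q0 --1--> q0
q0 --0--> q3
q3 --0--> q0
q0 --1--> q0
q0 --1--> q0
q0 --0--> q3
q3 --1--> q5
q5 --0--> q4
q4 --1--> q2
q2 --0--> q1
q1 --1--> q3

q3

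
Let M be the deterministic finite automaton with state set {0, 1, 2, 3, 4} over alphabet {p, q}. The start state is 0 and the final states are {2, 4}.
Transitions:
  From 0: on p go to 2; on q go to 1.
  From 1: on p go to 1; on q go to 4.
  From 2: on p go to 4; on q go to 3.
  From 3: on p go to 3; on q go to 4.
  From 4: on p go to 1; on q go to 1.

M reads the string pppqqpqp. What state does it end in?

1

0 --p--> 2
2 --p--> 4
4 --p--> 1
1 --q--> 4
4 --q--> 1
1 --p--> 1
1 --q--> 4
4 --p--> 1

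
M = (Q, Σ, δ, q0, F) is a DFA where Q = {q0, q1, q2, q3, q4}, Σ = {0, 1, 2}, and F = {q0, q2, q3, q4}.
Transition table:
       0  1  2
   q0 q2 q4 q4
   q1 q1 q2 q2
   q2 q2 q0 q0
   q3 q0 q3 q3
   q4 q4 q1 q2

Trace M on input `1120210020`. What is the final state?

q2

q0 --1--> q4
q4 --1--> q1
q1 --2--> q2
q2 --0--> q2
q2 --2--> q0
q0 --1--> q4
q4 --0--> q4
q4 --0--> q4
q4 --2--> q2
q2 --0--> q2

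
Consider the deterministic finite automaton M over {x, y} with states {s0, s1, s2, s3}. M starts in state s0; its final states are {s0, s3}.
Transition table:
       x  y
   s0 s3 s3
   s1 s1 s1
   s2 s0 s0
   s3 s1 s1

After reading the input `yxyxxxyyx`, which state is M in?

s0 --y--> s3
s3 --x--> s1
s1 --y--> s1
s1 --x--> s1
s1 --x--> s1
s1 --x--> s1
s1 --y--> s1
s1 --y--> s1
s1 --x--> s1

s1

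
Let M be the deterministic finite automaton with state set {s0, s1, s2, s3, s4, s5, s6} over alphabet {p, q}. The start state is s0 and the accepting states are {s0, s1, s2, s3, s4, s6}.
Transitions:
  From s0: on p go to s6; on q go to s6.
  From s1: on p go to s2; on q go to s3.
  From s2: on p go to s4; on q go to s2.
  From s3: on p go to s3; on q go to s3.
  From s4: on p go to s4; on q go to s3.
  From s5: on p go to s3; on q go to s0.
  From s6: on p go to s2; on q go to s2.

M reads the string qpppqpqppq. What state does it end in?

s3

s0 --q--> s6
s6 --p--> s2
s2 --p--> s4
s4 --p--> s4
s4 --q--> s3
s3 --p--> s3
s3 --q--> s3
s3 --p--> s3
s3 --p--> s3
s3 --q--> s3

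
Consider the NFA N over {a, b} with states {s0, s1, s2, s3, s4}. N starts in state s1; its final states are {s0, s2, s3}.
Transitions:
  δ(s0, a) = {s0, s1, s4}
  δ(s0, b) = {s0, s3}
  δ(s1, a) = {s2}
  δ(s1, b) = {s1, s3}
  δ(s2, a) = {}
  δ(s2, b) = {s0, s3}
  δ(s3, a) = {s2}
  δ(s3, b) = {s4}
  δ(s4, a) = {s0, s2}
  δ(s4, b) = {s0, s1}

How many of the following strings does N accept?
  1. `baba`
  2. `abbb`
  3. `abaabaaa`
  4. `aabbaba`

`baba`: accepted
`abbb`: accepted
`abaabaaa`: accepted
`aabbaba`: rejected

3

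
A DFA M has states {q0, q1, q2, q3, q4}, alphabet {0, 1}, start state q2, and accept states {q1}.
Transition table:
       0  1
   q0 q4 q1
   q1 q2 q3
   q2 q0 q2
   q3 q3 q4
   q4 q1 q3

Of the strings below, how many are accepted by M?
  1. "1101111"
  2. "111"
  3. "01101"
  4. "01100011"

0

"1101111": rejected
"111": rejected
"01101": rejected
"01100011": rejected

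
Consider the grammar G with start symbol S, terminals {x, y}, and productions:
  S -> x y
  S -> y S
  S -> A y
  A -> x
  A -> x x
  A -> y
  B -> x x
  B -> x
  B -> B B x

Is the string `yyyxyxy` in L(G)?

no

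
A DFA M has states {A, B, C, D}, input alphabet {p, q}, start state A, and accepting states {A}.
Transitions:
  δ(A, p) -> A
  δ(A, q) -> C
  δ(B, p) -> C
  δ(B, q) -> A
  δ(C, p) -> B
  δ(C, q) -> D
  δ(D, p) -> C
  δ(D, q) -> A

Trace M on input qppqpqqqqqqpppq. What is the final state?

A

A --q--> C
C --p--> B
B --p--> C
C --q--> D
D --p--> C
C --q--> D
D --q--> A
A --q--> C
C --q--> D
D --q--> A
A --q--> C
C --p--> B
B --p--> C
C --p--> B
B --q--> A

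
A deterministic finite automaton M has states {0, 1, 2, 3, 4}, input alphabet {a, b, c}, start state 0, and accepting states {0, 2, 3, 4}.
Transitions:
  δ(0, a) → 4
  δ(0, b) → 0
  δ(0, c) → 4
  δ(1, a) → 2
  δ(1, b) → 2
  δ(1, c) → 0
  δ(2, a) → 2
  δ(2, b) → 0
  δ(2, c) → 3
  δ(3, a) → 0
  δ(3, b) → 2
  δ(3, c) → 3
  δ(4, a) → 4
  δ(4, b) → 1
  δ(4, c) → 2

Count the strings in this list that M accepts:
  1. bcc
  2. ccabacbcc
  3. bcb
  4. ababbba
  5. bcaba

4

bcc: accepted
ccabacbcc: accepted
bcb: rejected
ababbba: accepted
bcaba: accepted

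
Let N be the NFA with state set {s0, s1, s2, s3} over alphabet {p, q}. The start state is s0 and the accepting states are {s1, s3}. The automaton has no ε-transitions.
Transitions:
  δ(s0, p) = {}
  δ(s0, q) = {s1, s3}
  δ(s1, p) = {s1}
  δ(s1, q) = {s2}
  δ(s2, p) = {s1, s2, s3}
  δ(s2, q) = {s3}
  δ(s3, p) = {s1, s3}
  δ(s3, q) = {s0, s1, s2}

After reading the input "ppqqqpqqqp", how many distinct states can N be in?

0

Start: {s0}
read p: {}
The reachable set is empty and stays empty for the remaining 9 symbols.
Final reachable set {} has 0 states.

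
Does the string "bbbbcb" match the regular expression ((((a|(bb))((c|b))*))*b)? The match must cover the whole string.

Split as bbbbc·b: (((a|(bb))((c|b))*))* matches bbbbc and b matches b.

yes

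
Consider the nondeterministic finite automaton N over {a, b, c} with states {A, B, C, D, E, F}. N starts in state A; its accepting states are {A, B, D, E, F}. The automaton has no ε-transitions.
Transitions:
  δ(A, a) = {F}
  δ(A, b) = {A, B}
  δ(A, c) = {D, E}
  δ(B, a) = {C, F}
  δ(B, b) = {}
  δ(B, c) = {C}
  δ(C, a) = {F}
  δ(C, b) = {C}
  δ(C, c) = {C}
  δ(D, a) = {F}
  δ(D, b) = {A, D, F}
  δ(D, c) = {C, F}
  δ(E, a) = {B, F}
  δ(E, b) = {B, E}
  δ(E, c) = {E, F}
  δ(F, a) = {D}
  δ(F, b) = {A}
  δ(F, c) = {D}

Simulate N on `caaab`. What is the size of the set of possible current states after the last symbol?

Start: {A}
read c: {D, E}
read a: {B, F}
read a: {C, D, F}
read a: {D, F}
read b: {A, D, F}
Final reachable set {A, D, F} has 3 states.

3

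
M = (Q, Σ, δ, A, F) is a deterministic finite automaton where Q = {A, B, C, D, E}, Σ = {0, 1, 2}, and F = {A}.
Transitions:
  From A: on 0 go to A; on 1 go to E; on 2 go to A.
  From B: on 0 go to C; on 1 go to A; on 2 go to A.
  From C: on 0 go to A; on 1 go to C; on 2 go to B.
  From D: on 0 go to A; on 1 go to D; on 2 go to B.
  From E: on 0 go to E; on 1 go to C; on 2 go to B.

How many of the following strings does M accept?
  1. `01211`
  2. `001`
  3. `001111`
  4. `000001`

`01211`: rejected
`001`: rejected
`001111`: rejected
`000001`: rejected

0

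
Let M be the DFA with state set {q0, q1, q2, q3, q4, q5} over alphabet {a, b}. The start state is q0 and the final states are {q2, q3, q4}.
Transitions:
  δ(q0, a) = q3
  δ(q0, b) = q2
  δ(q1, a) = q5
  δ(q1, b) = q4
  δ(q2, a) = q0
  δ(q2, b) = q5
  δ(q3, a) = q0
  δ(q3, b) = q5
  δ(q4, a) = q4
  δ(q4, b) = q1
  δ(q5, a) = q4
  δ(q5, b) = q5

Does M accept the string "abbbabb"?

q0 --a--> q3
q3 --b--> q5
q5 --b--> q5
q5 --b--> q5
q5 --a--> q4
q4 --b--> q1
q1 --b--> q4
End in state q4, which is an accepting state.

accepted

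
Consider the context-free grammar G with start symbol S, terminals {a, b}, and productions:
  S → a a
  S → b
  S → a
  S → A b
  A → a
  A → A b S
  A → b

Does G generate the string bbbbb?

S ⇒ Ab ⇒ AbSb ⇒ bbSb ⇒ bbAbb ⇒ bbbbb

yes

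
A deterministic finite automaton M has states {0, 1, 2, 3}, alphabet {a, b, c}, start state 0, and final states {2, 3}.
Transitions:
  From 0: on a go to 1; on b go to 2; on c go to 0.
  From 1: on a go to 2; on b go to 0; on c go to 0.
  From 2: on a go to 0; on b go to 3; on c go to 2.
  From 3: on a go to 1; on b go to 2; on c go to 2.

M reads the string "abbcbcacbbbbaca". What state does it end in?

1

0 --a--> 1
1 --b--> 0
0 --b--> 2
2 --c--> 2
2 --b--> 3
3 --c--> 2
2 --a--> 0
0 --c--> 0
0 --b--> 2
2 --b--> 3
3 --b--> 2
2 --b--> 3
3 --a--> 1
1 --c--> 0
0 --a--> 1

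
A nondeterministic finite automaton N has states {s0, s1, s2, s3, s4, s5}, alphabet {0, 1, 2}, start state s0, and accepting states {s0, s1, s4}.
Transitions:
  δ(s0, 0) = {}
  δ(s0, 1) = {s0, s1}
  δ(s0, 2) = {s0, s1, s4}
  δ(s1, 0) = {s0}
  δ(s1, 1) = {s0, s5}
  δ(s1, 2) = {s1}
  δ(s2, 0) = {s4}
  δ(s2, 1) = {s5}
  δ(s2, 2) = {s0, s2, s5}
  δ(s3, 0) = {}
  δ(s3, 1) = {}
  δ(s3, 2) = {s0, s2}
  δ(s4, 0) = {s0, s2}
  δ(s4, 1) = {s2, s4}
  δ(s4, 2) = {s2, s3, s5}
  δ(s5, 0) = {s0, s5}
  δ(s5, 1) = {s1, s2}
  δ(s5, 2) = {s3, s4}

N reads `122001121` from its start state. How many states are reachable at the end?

Start: {s0}
read 1: {s0, s1}
read 2: {s0, s1, s4}
read 2: {s0, s1, s2, s3, s4, s5}
read 0: {s0, s2, s4, s5}
read 0: {s0, s2, s4, s5}
read 1: {s0, s1, s2, s4, s5}
read 1: {s0, s1, s2, s4, s5}
read 2: {s0, s1, s2, s3, s4, s5}
read 1: {s0, s1, s2, s4, s5}
Final reachable set {s0, s1, s2, s4, s5} has 5 states.

5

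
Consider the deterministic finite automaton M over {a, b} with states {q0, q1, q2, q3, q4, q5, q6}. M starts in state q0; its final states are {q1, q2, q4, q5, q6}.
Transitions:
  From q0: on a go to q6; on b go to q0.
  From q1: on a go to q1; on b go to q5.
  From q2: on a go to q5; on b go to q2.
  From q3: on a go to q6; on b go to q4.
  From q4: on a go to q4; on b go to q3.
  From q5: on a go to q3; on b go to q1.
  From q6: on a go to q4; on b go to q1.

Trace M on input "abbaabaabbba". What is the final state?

q0 --a--> q6
q6 --b--> q1
q1 --b--> q5
q5 --a--> q3
q3 --a--> q6
q6 --b--> q1
q1 --a--> q1
q1 --a--> q1
q1 --b--> q5
q5 --b--> q1
q1 --b--> q5
q5 --a--> q3

q3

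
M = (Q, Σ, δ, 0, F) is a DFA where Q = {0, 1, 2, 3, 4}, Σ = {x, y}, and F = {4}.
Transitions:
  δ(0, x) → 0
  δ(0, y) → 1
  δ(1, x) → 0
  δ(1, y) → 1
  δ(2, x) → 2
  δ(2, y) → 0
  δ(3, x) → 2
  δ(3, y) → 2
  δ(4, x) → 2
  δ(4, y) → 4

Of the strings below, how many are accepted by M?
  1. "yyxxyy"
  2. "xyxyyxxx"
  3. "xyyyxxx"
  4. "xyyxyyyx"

"yyxxyy": rejected
"xyxyyxxx": rejected
"xyyyxxx": rejected
"xyyxyyyx": rejected

0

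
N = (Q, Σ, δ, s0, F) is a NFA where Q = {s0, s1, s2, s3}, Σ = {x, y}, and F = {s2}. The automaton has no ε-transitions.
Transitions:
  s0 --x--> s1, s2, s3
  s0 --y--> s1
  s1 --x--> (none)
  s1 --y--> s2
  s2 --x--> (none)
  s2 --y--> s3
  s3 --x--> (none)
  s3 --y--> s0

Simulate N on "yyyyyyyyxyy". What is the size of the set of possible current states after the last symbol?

3

Start: {s0}
read y: {s1}
read y: {s2}
read y: {s3}
read y: {s0}
read y: {s1}
read y: {s2}
read y: {s3}
read y: {s0}
read x: {s1, s2, s3}
read y: {s0, s2, s3}
read y: {s0, s1, s3}
Final reachable set {s0, s1, s3} has 3 states.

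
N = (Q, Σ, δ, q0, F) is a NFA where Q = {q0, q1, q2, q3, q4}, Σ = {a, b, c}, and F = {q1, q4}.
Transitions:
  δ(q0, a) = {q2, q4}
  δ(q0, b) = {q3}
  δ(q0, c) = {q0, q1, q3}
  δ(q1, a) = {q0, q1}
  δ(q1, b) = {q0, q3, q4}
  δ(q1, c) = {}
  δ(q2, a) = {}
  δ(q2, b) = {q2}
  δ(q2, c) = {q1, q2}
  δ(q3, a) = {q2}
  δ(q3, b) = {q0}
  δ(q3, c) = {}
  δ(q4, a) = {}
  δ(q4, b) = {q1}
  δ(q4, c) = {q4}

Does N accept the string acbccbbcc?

accepted

Start: {q0}
read a: {q2, q4}
read c: {q1, q2, q4}
read b: {q0, q1, q2, q3, q4}
read c: {q0, q1, q2, q3, q4}
read c: {q0, q1, q2, q3, q4}
read b: {q0, q1, q2, q3, q4}
read b: {q0, q1, q2, q3, q4}
read c: {q0, q1, q2, q3, q4}
read c: {q0, q1, q2, q3, q4}
Reachable ∩ accepting = {q1, q4} — nonempty.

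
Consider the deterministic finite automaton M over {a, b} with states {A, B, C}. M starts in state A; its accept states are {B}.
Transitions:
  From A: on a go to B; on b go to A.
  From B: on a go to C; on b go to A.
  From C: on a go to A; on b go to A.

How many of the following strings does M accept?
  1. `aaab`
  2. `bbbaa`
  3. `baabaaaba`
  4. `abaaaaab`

`aaab`: rejected
`bbbaa`: rejected
`baabaaaba`: accepted
`abaaaaab`: rejected

1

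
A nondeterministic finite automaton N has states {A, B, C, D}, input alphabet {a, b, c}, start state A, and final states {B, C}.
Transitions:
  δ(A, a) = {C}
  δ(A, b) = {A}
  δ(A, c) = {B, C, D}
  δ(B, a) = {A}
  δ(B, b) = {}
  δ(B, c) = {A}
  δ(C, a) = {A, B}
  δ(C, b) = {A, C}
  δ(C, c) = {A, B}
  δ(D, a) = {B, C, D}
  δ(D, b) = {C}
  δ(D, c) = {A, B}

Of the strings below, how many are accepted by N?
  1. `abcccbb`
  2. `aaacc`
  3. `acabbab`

3

`abcccbb`: accepted
`aaacc`: accepted
`acabbab`: accepted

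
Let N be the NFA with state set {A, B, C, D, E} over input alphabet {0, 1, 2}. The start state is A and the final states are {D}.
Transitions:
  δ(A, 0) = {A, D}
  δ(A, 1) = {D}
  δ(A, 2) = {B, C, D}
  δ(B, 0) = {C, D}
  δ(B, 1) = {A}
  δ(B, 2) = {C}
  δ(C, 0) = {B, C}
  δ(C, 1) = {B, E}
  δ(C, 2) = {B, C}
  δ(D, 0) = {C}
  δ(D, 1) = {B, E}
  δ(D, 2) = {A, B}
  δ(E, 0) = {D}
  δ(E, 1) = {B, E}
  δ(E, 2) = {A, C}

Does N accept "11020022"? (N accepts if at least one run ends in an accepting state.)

accepted

Start: {A}
read 1: {D}
read 1: {B, E}
read 0: {C, D}
read 2: {A, B, C}
read 0: {A, B, C, D}
read 0: {A, B, C, D}
read 2: {A, B, C, D}
read 2: {A, B, C, D}
Reachable ∩ accepting = {D} — nonempty.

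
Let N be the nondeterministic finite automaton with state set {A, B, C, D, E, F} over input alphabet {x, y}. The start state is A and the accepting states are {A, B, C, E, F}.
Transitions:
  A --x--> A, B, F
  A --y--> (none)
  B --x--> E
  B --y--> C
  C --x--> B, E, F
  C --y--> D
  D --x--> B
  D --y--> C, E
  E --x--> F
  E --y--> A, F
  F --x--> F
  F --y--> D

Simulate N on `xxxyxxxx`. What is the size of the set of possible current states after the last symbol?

Start: {A}
read x: {A, B, F}
read x: {A, B, E, F}
read x: {A, B, E, F}
read y: {A, C, D, F}
read x: {A, B, E, F}
read x: {A, B, E, F}
read x: {A, B, E, F}
read x: {A, B, E, F}
Final reachable set {A, B, E, F} has 4 states.

4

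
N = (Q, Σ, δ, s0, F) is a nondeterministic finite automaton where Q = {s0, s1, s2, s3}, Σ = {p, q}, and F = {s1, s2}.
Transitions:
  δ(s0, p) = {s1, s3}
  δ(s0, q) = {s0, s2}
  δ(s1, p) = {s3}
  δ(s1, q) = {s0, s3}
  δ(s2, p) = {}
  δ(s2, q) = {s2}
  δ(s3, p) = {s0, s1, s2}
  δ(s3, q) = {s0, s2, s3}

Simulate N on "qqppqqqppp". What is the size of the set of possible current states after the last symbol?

Start: {s0}
read q: {s0, s2}
read q: {s0, s2}
read p: {s1, s3}
read p: {s0, s1, s2, s3}
read q: {s0, s2, s3}
read q: {s0, s2, s3}
read q: {s0, s2, s3}
read p: {s0, s1, s2, s3}
read p: {s0, s1, s2, s3}
read p: {s0, s1, s2, s3}
Final reachable set {s0, s1, s2, s3} has 4 states.

4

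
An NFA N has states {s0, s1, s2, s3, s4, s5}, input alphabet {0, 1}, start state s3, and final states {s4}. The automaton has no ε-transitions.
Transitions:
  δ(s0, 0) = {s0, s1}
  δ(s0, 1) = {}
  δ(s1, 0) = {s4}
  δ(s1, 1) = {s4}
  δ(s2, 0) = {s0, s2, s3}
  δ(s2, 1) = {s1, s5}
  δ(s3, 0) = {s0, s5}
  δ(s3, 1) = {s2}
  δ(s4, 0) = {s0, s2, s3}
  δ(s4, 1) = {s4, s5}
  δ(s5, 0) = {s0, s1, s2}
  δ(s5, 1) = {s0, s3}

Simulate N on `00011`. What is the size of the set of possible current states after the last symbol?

5

Start: {s3}
read 0: {s0, s5}
read 0: {s0, s1, s2}
read 0: {s0, s1, s2, s3, s4}
read 1: {s1, s2, s4, s5}
read 1: {s0, s1, s3, s4, s5}
Final reachable set {s0, s1, s3, s4, s5} has 5 states.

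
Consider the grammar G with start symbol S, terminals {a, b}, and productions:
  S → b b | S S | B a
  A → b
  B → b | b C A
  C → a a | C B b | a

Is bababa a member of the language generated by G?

yes

S ⇒ SS ⇒ BaS ⇒ bCAaS ⇒ baAaS ⇒ babaS ⇒ babaBa ⇒ bababa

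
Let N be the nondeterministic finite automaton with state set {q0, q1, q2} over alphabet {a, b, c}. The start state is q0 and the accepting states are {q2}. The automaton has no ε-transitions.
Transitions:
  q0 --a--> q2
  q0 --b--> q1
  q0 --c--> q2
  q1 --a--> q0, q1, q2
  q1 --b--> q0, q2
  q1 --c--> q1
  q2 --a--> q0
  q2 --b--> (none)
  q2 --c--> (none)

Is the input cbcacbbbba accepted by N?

rejected

Start: {q0}
read c: {q2}
read b: {}
The reachable set is empty and stays empty for the remaining 8 symbols.
Reachable ∩ accepting = {} — empty.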